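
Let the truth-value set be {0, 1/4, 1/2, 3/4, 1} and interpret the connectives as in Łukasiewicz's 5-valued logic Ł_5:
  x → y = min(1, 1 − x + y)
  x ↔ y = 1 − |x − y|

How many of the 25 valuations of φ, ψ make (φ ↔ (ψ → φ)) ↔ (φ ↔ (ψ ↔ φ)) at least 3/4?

21

value 1: 16 assignments (counts)
value 3/4: 5 assignments (counts)
value 1/2: 2 assignments
value 1/4: 1 assignment
value 0: 1 assignment
So 21 of the 25 assignments meet the threshold.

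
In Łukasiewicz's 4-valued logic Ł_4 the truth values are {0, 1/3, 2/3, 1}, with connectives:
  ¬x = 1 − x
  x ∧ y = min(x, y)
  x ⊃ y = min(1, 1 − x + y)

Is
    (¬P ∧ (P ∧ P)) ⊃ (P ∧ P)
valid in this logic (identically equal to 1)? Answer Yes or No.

Yes

P = 0 ↦ 1
P = 1/3 ↦ 1
P = 2/3 ↦ 1
P = 1 ↦ 1
Every assignment gives a value ≥ 1.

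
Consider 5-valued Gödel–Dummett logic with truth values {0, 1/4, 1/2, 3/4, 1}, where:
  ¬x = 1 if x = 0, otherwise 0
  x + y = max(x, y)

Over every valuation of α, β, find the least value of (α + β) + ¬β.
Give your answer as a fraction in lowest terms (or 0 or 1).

1/4

Take α = 0, β = 1/4:
α + β = 0 + 1/4 = 1/4
¬β = ¬1/4 = 0
(α + β) + ¬β = 1/4 + 0 = 1/4
No assignment yields a value below 1/4, so this is the minimum.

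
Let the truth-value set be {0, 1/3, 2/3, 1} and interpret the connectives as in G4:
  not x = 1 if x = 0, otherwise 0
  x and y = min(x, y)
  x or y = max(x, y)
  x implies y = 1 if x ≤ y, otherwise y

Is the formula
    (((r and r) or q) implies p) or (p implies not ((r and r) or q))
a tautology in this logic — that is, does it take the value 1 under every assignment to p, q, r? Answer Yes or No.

No

Counterexample: take p = 1/3, q = 0, r = 2/3.
r and r = 2/3 and 2/3 = 2/3
(r and r) or q = 2/3 or 0 = 2/3
((r and r) or q) implies p = 2/3 implies 1/3 = 1/3
r and r = 2/3 and 2/3 = 2/3
(r and r) or q = 2/3 or 0 = 2/3
not ((r and r) or q) = not 2/3 = 0
p implies not ((r and r) or q) = 1/3 implies 0 = 0
(((r and r) or q) implies p) or (p implies not ((r and r) or q)) = 1/3 or 0 = 1/3
This gives 1/3 ≠ 1.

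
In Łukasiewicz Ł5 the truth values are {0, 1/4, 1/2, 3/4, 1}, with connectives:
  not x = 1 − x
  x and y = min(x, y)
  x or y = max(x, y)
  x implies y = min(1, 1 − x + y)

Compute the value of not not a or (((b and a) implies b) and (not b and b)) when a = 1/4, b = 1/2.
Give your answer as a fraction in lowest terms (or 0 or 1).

not a = not 1/4 = 3/4
not not a = not 3/4 = 1/4
b and a = 1/2 and 1/4 = 1/4
(b and a) implies b = 1/4 implies 1/2 = 1
not b = not 1/2 = 1/2
not b and b = 1/2 and 1/2 = 1/2
((b and a) implies b) and (not b and b) = 1 and 1/2 = 1/2
not not a or (((b and a) implies b) and (not b and b)) = 1/4 or 1/2 = 1/2

1/2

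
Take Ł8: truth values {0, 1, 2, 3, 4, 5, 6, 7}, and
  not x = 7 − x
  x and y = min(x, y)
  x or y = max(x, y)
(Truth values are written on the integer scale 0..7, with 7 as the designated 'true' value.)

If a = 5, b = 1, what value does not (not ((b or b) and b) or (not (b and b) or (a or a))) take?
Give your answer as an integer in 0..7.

1

b or b = 1 or 1 = 1
(b or b) and b = 1 and 1 = 1
not ((b or b) and b) = not 1 = 6
b and b = 1 and 1 = 1
not (b and b) = not 1 = 6
a or a = 5 or 5 = 5
not (b and b) or (a or a) = 6 or 5 = 6
not ((b or b) and b) or (not (b and b) or (a or a)) = 6 or 6 = 6
not (not ((b or b) and b) or (not (b and b) or (a or a))) = not 6 = 1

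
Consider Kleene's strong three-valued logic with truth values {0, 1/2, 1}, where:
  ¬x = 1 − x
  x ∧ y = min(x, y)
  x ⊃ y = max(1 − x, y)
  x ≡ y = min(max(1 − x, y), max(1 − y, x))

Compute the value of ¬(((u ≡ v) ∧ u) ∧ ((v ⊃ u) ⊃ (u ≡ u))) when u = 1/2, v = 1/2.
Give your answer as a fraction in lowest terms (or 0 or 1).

1/2

u ≡ v = 1/2 ≡ 1/2 = 1/2
(u ≡ v) ∧ u = 1/2 ∧ 1/2 = 1/2
v ⊃ u = 1/2 ⊃ 1/2 = 1/2
u ≡ u = 1/2 ≡ 1/2 = 1/2
(v ⊃ u) ⊃ (u ≡ u) = 1/2 ⊃ 1/2 = 1/2
((u ≡ v) ∧ u) ∧ ((v ⊃ u) ⊃ (u ≡ u)) = 1/2 ∧ 1/2 = 1/2
¬(((u ≡ v) ∧ u) ∧ ((v ⊃ u) ⊃ (u ≡ u))) = ¬1/2 = 1/2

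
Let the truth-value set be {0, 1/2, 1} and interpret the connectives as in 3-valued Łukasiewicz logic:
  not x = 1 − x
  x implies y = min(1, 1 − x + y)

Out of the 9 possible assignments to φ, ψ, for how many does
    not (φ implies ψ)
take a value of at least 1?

1

φ = 0, ψ = 0 ↦ 0  <
φ = 0, ψ = 1/2 ↦ 0  <
φ = 0, ψ = 1 ↦ 0  <
φ = 1/2, ψ = 0 ↦ 1/2  <
φ = 1/2, ψ = 1/2 ↦ 0  <
φ = 1/2, ψ = 1 ↦ 0  <
φ = 1, ψ = 0 ↦ 1  ≥
φ = 1, ψ = 1/2 ↦ 1/2  <
φ = 1, ψ = 1 ↦ 0  <
So 1 of the 9 assignments meets the threshold.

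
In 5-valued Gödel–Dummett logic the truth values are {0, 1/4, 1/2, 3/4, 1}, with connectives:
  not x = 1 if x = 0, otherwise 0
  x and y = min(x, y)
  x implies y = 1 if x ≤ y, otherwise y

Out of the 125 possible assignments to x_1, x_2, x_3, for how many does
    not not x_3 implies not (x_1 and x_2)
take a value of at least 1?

value 1: 61 assignments (counts)
value 0: 64 assignments
So 61 of the 125 assignments meet the threshold.

61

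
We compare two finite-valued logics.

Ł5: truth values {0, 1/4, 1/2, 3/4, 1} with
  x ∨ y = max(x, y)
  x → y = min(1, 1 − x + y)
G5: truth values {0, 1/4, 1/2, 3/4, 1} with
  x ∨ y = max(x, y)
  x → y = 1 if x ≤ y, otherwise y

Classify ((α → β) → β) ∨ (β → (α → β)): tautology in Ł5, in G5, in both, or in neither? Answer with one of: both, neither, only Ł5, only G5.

both

In Ł5: every assignment gives 1 — tautology.
In G5: every assignment gives 1 — tautology.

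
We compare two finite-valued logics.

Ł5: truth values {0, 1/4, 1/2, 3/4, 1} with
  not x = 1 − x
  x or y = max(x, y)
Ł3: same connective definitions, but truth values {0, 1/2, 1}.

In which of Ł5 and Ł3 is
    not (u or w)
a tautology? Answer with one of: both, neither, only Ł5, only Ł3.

In Ł5: at u = 0, w = 1/4 the value is 3/4 — not a tautology.
In Ł3: at u = 0, w = 1/2 the value is 1/2 — not a tautology.

neither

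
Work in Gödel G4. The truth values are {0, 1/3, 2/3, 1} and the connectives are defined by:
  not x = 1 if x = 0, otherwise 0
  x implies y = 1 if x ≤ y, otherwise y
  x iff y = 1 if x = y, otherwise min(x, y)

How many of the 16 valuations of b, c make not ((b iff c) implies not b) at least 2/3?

b = 0, c = 0 ↦ 0  <
b = 0, c = 1/3 ↦ 0  <
b = 0, c = 2/3 ↦ 0  <
b = 0, c = 1 ↦ 0  <
b = 1/3, c = 0 ↦ 0  <
b = 1/3, c = 1/3 ↦ 1  ≥
b = 1/3, c = 2/3 ↦ 1  ≥
b = 1/3, c = 1 ↦ 1  ≥
b = 2/3, c = 0 ↦ 0  <
b = 2/3, c = 1/3 ↦ 1  ≥
b = 2/3, c = 2/3 ↦ 1  ≥
b = 2/3, c = 1 ↦ 1  ≥
b = 1, c = 0 ↦ 0  <
b = 1, c = 1/3 ↦ 1  ≥
b = 1, c = 2/3 ↦ 1  ≥
b = 1, c = 1 ↦ 1  ≥
So 9 of the 16 assignments meet the threshold.

9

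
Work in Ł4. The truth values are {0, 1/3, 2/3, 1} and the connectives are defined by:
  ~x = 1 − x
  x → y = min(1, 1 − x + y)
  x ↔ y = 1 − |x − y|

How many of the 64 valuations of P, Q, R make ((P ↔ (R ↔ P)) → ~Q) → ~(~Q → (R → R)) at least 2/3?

16

value 1: 5 assignments (counts)
value 2/3: 11 assignments (counts)
value 1/3: 14 assignments
value 0: 34 assignments
So 16 of the 64 assignments meet the threshold.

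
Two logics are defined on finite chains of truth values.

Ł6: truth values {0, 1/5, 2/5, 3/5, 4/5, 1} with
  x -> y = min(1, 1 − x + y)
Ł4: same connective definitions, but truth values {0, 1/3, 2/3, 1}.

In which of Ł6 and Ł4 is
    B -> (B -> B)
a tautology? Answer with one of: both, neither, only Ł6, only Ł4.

In Ł6: every assignment gives 1 — tautology.
In Ł4: every assignment gives 1 — tautology.

both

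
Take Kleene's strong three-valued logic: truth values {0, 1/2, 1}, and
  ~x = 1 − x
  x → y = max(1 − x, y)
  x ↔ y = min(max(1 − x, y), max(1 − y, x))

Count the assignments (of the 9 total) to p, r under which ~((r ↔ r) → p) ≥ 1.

2

p = 0, r = 0 ↦ 1  ≥
p = 0, r = 1/2 ↦ 1/2  <
p = 0, r = 1 ↦ 1  ≥
p = 1/2, r = 0 ↦ 1/2  <
p = 1/2, r = 1/2 ↦ 1/2  <
p = 1/2, r = 1 ↦ 1/2  <
p = 1, r = 0 ↦ 0  <
p = 1, r = 1/2 ↦ 0  <
p = 1, r = 1 ↦ 0  <
So 2 of the 9 assignments meet the threshold.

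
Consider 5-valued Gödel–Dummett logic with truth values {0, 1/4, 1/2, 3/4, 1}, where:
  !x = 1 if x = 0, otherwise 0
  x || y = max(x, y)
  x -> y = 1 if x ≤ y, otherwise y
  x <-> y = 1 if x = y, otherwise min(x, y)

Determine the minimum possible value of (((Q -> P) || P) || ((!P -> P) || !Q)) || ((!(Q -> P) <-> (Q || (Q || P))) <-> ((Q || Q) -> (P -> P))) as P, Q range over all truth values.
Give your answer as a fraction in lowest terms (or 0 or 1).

Take P = 0, Q = 1/4:
Q -> P = 1/4 -> 0 = 0
(Q -> P) || P = 0 || 0 = 0
!P = !0 = 1
!P -> P = 1 -> 0 = 0
!Q = !1/4 = 0
(!P -> P) || !Q = 0 || 0 = 0
((Q -> P) || P) || ((!P -> P) || !Q) = 0 || 0 = 0
Q -> P = 1/4 -> 0 = 0
!(Q -> P) = !0 = 1
Q || P = 1/4 || 0 = 1/4
Q || (Q || P) = 1/4 || 1/4 = 1/4
!(Q -> P) <-> (Q || (Q || P)) = 1 <-> 1/4 = 1/4
Q || Q = 1/4 || 1/4 = 1/4
P -> P = 0 -> 0 = 1
(Q || Q) -> (P -> P) = 1/4 -> 1 = 1
(!(Q -> P) <-> (Q || (Q || P))) <-> ((Q || Q) -> (P -> P)) = 1/4 <-> 1 = 1/4
(((Q -> P) || P) || ((!P -> P) || !Q)) || ((!(Q -> P) <-> (Q || (Q || P))) <-> ((Q || Q) -> (P -> P))) = 0 || 1/4 = 1/4
No assignment yields a value below 1/4, so this is the minimum.

1/4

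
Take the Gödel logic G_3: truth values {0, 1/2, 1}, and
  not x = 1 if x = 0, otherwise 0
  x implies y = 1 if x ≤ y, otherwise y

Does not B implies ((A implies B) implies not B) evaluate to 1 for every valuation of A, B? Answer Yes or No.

A = 0, B = 0 ↦ 1
A = 0, B = 1/2 ↦ 1
A = 0, B = 1 ↦ 1
A = 1/2, B = 0 ↦ 1
A = 1/2, B = 1/2 ↦ 1
A = 1/2, B = 1 ↦ 1
A = 1, B = 0 ↦ 1
A = 1, B = 1/2 ↦ 1
A = 1, B = 1 ↦ 1
Every assignment gives a value ≥ 1.

Yes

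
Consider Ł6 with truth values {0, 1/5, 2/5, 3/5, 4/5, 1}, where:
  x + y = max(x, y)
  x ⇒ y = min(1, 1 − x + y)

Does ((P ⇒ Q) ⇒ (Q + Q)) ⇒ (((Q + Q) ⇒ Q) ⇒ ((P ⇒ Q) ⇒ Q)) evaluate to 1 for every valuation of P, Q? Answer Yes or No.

Yes

At P = 0, Q = 4/5, for instance:
P ⇒ Q = 0 ⇒ 4/5 = 1
Q + Q = 4/5 + 4/5 = 4/5
(P ⇒ Q) ⇒ (Q + Q) = 1 ⇒ 4/5 = 4/5
(Q + Q) ⇒ Q = 4/5 ⇒ 4/5 = 1
(P ⇒ Q) ⇒ Q = 1 ⇒ 4/5 = 4/5
((Q + Q) ⇒ Q) ⇒ ((P ⇒ Q) ⇒ Q) = 1 ⇒ 4/5 = 4/5
((P ⇒ Q) ⇒ (Q + Q)) ⇒ (((Q + Q) ⇒ Q) ⇒ ((P ⇒ Q) ⇒ Q)) = 4/5 ⇒ 4/5 = 1
and checking the remaining 35 assignments likewise gives ≥ 1 in every case.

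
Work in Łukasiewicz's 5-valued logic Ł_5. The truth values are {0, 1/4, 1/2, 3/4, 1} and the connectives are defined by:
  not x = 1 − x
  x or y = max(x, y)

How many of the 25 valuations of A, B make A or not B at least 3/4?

value 1: 9 assignments (counts)
value 3/4: 7 assignments (counts)
value 1/2: 5 assignments
value 1/4: 3 assignments
value 0: 1 assignment
So 16 of the 25 assignments meet the threshold.

16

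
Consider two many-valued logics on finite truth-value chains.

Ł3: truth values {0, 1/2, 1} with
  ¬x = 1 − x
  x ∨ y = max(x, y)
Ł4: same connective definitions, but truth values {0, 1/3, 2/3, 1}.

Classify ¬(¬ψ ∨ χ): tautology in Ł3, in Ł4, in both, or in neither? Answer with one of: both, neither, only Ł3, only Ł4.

In Ł3: at ψ = 0, χ = 0 the value is 0 — not a tautology.
In Ł4: at ψ = 0, χ = 0 the value is 0 — not a tautology.

neither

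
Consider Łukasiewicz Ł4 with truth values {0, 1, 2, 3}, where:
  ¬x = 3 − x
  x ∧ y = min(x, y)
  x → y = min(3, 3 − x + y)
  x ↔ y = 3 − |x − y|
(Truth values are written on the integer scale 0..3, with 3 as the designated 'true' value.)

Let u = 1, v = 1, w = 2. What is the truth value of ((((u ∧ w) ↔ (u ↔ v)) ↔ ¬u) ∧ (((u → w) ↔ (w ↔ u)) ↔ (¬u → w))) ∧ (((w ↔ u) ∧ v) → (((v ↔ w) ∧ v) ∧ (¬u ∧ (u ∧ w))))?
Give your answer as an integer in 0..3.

2

u ∧ w = 1 ∧ 2 = 1
u ↔ v = 1 ↔ 1 = 3
(u ∧ w) ↔ (u ↔ v) = 1 ↔ 3 = 1
¬u = ¬1 = 2
((u ∧ w) ↔ (u ↔ v)) ↔ ¬u = 1 ↔ 2 = 2
u → w = 1 → 2 = 3
w ↔ u = 2 ↔ 1 = 2
(u → w) ↔ (w ↔ u) = 3 ↔ 2 = 2
¬u = ¬1 = 2
¬u → w = 2 → 2 = 3
((u → w) ↔ (w ↔ u)) ↔ (¬u → w) = 2 ↔ 3 = 2
(((u ∧ w) ↔ (u ↔ v)) ↔ ¬u) ∧ (((u → w) ↔ (w ↔ u)) ↔ (¬u → w)) = 2 ∧ 2 = 2
w ↔ u = 2 ↔ 1 = 2
(w ↔ u) ∧ v = 2 ∧ 1 = 1
v ↔ w = 1 ↔ 2 = 2
(v ↔ w) ∧ v = 2 ∧ 1 = 1
¬u = ¬1 = 2
u ∧ w = 1 ∧ 2 = 1
¬u ∧ (u ∧ w) = 2 ∧ 1 = 1
((v ↔ w) ∧ v) ∧ (¬u ∧ (u ∧ w)) = 1 ∧ 1 = 1
((w ↔ u) ∧ v) → (((v ↔ w) ∧ v) ∧ (¬u ∧ (u ∧ w))) = 1 → 1 = 3
((((u ∧ w) ↔ (u ↔ v)) ↔ ¬u) ∧ (((u → w) ↔ (w ↔ u)) ↔ (¬u → w))) ∧ (((w ↔ u) ∧ v) → (((v ↔ w) ∧ v) ∧ (¬u ∧ (u ∧ w)))) = 2 ∧ 3 = 2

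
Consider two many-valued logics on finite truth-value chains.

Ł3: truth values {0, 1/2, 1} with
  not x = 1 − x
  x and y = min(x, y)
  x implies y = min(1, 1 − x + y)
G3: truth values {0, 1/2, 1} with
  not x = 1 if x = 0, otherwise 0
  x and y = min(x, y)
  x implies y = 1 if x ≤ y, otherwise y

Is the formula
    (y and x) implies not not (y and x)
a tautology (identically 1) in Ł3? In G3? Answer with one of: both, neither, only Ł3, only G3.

both

In Ł3: every assignment gives 1 — tautology.
In G3: every assignment gives 1 — tautology.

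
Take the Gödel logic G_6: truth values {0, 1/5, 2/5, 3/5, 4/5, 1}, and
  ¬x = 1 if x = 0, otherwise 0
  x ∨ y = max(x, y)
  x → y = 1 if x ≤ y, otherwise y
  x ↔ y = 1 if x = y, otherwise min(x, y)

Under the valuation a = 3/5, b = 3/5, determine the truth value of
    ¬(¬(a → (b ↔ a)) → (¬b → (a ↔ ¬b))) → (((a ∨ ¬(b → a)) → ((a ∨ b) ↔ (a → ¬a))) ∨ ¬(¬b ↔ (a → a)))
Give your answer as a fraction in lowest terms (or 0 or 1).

1

b ↔ a = 3/5 ↔ 3/5 = 1
a → (b ↔ a) = 3/5 → 1 = 1
¬(a → (b ↔ a)) = ¬1 = 0
¬b = ¬3/5 = 0
¬b = ¬3/5 = 0
a ↔ ¬b = 3/5 ↔ 0 = 0
¬b → (a ↔ ¬b) = 0 → 0 = 1
¬(a → (b ↔ a)) → (¬b → (a ↔ ¬b)) = 0 → 1 = 1
¬(¬(a → (b ↔ a)) → (¬b → (a ↔ ¬b))) = ¬1 = 0
b → a = 3/5 → 3/5 = 1
¬(b → a) = ¬1 = 0
a ∨ ¬(b → a) = 3/5 ∨ 0 = 3/5
a ∨ b = 3/5 ∨ 3/5 = 3/5
¬a = ¬3/5 = 0
a → ¬a = 3/5 → 0 = 0
(a ∨ b) ↔ (a → ¬a) = 3/5 ↔ 0 = 0
(a ∨ ¬(b → a)) → ((a ∨ b) ↔ (a → ¬a)) = 3/5 → 0 = 0
¬b = ¬3/5 = 0
a → a = 3/5 → 3/5 = 1
¬b ↔ (a → a) = 0 ↔ 1 = 0
¬(¬b ↔ (a → a)) = ¬0 = 1
((a ∨ ¬(b → a)) → ((a ∨ b) ↔ (a → ¬a))) ∨ ¬(¬b ↔ (a → a)) = 0 ∨ 1 = 1
¬(¬(a → (b ↔ a)) → (¬b → (a ↔ ¬b))) → (((a ∨ ¬(b → a)) → ((a ∨ b) ↔ (a → ¬a))) ∨ ¬(¬b ↔ (a → a))) = 0 → 1 = 1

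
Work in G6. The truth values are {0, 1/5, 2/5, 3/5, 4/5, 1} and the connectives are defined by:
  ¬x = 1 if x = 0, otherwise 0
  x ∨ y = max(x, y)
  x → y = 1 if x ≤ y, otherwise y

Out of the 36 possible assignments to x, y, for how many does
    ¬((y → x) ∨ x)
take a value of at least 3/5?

value 1: 5 assignments (counts)
value 0: 31 assignments
So 5 of the 36 assignments meet the threshold.

5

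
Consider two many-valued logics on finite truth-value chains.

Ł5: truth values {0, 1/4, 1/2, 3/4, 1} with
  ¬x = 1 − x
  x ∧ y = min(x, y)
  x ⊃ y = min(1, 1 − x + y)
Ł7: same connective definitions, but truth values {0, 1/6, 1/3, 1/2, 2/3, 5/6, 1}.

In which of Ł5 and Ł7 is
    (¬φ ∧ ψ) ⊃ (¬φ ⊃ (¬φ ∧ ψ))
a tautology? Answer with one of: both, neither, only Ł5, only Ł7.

both

In Ł5: every assignment gives 1 — tautology.
In Ł7: every assignment gives 1 — tautology.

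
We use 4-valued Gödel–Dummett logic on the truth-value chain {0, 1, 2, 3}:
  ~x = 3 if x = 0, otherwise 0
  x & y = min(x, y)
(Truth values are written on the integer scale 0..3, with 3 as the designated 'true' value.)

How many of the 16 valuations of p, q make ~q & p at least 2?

p = 0, q = 0 ↦ 0  <
p = 0, q = 1 ↦ 0  <
p = 0, q = 2 ↦ 0  <
p = 0, q = 3 ↦ 0  <
p = 1, q = 0 ↦ 1  <
p = 1, q = 1 ↦ 0  <
p = 1, q = 2 ↦ 0  <
p = 1, q = 3 ↦ 0  <
p = 2, q = 0 ↦ 2  ≥
p = 2, q = 1 ↦ 0  <
p = 2, q = 2 ↦ 0  <
p = 2, q = 3 ↦ 0  <
p = 3, q = 0 ↦ 3  ≥
p = 3, q = 1 ↦ 0  <
p = 3, q = 2 ↦ 0  <
p = 3, q = 3 ↦ 0  <
So 2 of the 16 assignments meet the threshold.

2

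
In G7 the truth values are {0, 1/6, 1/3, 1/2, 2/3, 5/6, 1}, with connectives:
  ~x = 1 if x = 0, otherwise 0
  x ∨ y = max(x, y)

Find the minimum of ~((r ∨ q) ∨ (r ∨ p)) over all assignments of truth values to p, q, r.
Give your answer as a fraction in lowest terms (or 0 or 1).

Take p = 0, q = 0, r = 1/6:
r ∨ q = 1/6 ∨ 0 = 1/6
r ∨ p = 1/6 ∨ 0 = 1/6
(r ∨ q) ∨ (r ∨ p) = 1/6 ∨ 1/6 = 1/6
~((r ∨ q) ∨ (r ∨ p)) = ~1/6 = 0
No assignment yields a value below 0, so this is the minimum.

0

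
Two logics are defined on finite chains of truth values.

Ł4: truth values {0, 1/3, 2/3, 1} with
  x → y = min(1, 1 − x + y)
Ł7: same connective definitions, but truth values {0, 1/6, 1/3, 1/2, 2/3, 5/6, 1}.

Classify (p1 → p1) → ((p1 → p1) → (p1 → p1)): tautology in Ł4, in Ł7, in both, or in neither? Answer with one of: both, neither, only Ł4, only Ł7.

both

In Ł4: every assignment gives 1 — tautology.
In Ł7: every assignment gives 1 — tautology.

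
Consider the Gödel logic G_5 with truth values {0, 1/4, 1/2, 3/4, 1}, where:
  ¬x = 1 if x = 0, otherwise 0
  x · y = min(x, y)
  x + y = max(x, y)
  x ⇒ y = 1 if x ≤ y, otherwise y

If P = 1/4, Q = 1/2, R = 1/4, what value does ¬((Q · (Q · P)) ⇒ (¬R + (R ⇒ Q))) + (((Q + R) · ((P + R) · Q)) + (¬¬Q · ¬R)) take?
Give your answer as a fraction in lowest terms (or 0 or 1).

1/4

Q · P = 1/2 · 1/4 = 1/4
Q · (Q · P) = 1/2 · 1/4 = 1/4
¬R = ¬1/4 = 0
R ⇒ Q = 1/4 ⇒ 1/2 = 1
¬R + (R ⇒ Q) = 0 + 1 = 1
(Q · (Q · P)) ⇒ (¬R + (R ⇒ Q)) = 1/4 ⇒ 1 = 1
¬((Q · (Q · P)) ⇒ (¬R + (R ⇒ Q))) = ¬1 = 0
Q + R = 1/2 + 1/4 = 1/2
P + R = 1/4 + 1/4 = 1/4
(P + R) · Q = 1/4 · 1/2 = 1/4
(Q + R) · ((P + R) · Q) = 1/2 · 1/4 = 1/4
¬Q = ¬1/2 = 0
¬¬Q = ¬0 = 1
¬R = ¬1/4 = 0
¬¬Q · ¬R = 1 · 0 = 0
((Q + R) · ((P + R) · Q)) + (¬¬Q · ¬R) = 1/4 + 0 = 1/4
¬((Q · (Q · P)) ⇒ (¬R + (R ⇒ Q))) + (((Q + R) · ((P + R) · Q)) + (¬¬Q · ¬R)) = 0 + 1/4 = 1/4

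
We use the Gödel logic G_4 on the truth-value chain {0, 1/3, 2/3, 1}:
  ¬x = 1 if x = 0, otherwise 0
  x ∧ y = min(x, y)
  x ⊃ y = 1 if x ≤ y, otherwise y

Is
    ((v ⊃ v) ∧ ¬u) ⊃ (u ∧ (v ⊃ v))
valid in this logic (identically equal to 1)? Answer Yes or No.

No

Counterexample: take u = 0, v = 0.
v ⊃ v = 0 ⊃ 0 = 1
¬u = ¬0 = 1
(v ⊃ v) ∧ ¬u = 1 ∧ 1 = 1
v ⊃ v = 0 ⊃ 0 = 1
u ∧ (v ⊃ v) = 0 ∧ 1 = 0
((v ⊃ v) ∧ ¬u) ⊃ (u ∧ (v ⊃ v)) = 1 ⊃ 0 = 0
This gives 0 ≠ 1.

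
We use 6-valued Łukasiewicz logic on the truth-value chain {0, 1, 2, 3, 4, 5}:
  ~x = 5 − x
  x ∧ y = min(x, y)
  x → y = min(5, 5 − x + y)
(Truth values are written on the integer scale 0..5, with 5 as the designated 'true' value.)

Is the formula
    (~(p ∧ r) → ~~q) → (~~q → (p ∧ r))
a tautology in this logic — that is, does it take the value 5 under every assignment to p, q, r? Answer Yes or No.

No

Counterexample: take p = 0, q = 3, r = 0.
p ∧ r = 0 ∧ 0 = 0
~(p ∧ r) = ~0 = 5
~q = ~3 = 2
~~q = ~2 = 3
~(p ∧ r) → ~~q = 5 → 3 = 3
~q = ~3 = 2
~~q = ~2 = 3
p ∧ r = 0 ∧ 0 = 0
~~q → (p ∧ r) = 3 → 0 = 2
(~(p ∧ r) → ~~q) → (~~q → (p ∧ r)) = 3 → 2 = 4
This gives 4 ≠ 5.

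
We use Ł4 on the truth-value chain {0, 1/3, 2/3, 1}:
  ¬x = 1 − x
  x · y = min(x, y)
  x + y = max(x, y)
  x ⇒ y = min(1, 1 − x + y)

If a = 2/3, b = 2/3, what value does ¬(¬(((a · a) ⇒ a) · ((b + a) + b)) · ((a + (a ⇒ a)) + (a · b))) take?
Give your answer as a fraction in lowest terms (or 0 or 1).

a · a = 2/3 · 2/3 = 2/3
(a · a) ⇒ a = 2/3 ⇒ 2/3 = 1
b + a = 2/3 + 2/3 = 2/3
(b + a) + b = 2/3 + 2/3 = 2/3
((a · a) ⇒ a) · ((b + a) + b) = 1 · 2/3 = 2/3
¬(((a · a) ⇒ a) · ((b + a) + b)) = ¬2/3 = 1/3
a ⇒ a = 2/3 ⇒ 2/3 = 1
a + (a ⇒ a) = 2/3 + 1 = 1
a · b = 2/3 · 2/3 = 2/3
(a + (a ⇒ a)) + (a · b) = 1 + 2/3 = 1
¬(((a · a) ⇒ a) · ((b + a) + b)) · ((a + (a ⇒ a)) + (a · b)) = 1/3 · 1 = 1/3
¬(¬(((a · a) ⇒ a) · ((b + a) + b)) · ((a + (a ⇒ a)) + (a · b))) = ¬1/3 = 2/3

2/3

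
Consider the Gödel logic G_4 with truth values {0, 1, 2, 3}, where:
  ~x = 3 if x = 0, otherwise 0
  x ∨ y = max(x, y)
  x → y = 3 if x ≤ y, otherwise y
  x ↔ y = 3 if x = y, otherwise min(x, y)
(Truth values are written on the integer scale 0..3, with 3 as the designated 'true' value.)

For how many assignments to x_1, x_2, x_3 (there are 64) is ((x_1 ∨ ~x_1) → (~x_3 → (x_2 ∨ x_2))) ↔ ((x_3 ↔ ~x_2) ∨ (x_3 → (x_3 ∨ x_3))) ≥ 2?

57

value 3: 55 assignments (counts)
value 2: 2 assignments (counts)
value 1: 3 assignments
value 0: 4 assignments
So 57 of the 64 assignments meet the threshold.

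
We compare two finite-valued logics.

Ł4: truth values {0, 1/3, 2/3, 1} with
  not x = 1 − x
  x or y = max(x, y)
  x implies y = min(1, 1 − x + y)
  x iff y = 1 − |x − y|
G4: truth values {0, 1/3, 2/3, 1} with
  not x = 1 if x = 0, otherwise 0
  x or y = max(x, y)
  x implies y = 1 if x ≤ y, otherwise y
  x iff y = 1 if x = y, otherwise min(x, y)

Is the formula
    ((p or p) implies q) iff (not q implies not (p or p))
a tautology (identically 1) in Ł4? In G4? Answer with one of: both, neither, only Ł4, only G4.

In Ł4: every assignment gives 1 — tautology.
In G4: at p = 2/3, q = 1/3 the value is 1/3 — not a tautology.

only Ł4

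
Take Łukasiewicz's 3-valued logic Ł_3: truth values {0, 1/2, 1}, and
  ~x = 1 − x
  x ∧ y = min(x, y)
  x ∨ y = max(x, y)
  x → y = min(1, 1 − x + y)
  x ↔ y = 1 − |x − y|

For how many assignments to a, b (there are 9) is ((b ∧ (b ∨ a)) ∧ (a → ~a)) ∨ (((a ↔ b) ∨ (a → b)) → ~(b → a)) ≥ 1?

a = 0, b = 0 ↦ 0  <
a = 0, b = 1/2 ↦ 1/2  <
a = 0, b = 1 ↦ 1  ≥
a = 1/2, b = 0 ↦ 1/2  <
a = 1/2, b = 1/2 ↦ 1/2  <
a = 1/2, b = 1 ↦ 1  ≥
a = 1, b = 0 ↦ 1  ≥
a = 1, b = 1/2 ↦ 1/2  <
a = 1, b = 1 ↦ 0  <
So 3 of the 9 assignments meet the threshold.

3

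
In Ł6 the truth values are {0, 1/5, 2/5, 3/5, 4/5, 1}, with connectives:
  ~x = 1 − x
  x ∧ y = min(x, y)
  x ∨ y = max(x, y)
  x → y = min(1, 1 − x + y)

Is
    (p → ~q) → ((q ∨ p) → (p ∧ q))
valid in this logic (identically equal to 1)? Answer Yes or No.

No

Counterexample: take p = 0, q = 1/5.
~q = ~1/5 = 4/5
p → ~q = 0 → 4/5 = 1
q ∨ p = 1/5 ∨ 0 = 1/5
p ∧ q = 0 ∧ 1/5 = 0
(q ∨ p) → (p ∧ q) = 1/5 → 0 = 4/5
(p → ~q) → ((q ∨ p) → (p ∧ q)) = 1 → 4/5 = 4/5
This gives 4/5 ≠ 1.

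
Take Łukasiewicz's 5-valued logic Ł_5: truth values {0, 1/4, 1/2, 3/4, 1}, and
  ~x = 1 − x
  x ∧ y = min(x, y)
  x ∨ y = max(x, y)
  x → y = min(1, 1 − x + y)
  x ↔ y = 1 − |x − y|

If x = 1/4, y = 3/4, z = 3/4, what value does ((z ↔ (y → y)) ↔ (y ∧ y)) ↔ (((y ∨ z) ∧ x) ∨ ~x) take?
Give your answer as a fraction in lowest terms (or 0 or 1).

y → y = 3/4 → 3/4 = 1
z ↔ (y → y) = 3/4 ↔ 1 = 3/4
y ∧ y = 3/4 ∧ 3/4 = 3/4
(z ↔ (y → y)) ↔ (y ∧ y) = 3/4 ↔ 3/4 = 1
y ∨ z = 3/4 ∨ 3/4 = 3/4
(y ∨ z) ∧ x = 3/4 ∧ 1/4 = 1/4
~x = ~1/4 = 3/4
((y ∨ z) ∧ x) ∨ ~x = 1/4 ∨ 3/4 = 3/4
((z ↔ (y → y)) ↔ (y ∧ y)) ↔ (((y ∨ z) ∧ x) ∨ ~x) = 1 ↔ 3/4 = 3/4

3/4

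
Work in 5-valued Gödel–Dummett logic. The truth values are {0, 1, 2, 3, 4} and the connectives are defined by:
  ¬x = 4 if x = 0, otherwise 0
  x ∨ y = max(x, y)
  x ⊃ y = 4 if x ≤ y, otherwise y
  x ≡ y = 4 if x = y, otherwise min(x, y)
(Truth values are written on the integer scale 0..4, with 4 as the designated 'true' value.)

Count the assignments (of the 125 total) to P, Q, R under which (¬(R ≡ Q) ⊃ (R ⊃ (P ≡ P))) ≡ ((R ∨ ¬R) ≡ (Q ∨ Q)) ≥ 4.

value 4: 25 assignments (counts)
value 3: 15 assignments
value 2: 25 assignments
value 1: 35 assignments
value 0: 25 assignments
So 25 of the 125 assignments meet the threshold.

25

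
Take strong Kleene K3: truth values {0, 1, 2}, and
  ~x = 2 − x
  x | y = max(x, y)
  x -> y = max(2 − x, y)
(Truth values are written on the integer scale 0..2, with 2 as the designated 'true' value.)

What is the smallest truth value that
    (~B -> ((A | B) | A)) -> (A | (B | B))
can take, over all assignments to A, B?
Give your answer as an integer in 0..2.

1

Take A = 0, B = 1:
~B = ~1 = 1
A | B = 0 | 1 = 1
(A | B) | A = 1 | 0 = 1
~B -> ((A | B) | A) = 1 -> 1 = 1
B | B = 1 | 1 = 1
A | (B | B) = 0 | 1 = 1
(~B -> ((A | B) | A)) -> (A | (B | B)) = 1 -> 1 = 1
No assignment yields a value below 1, so this is the minimum.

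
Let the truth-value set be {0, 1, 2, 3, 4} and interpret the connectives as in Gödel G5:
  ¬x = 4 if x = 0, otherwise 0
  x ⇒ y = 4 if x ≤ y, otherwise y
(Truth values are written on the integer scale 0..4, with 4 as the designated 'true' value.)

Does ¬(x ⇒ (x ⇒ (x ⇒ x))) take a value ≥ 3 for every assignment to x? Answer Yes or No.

Counterexample: take x = 0.
x ⇒ x = 0 ⇒ 0 = 4
x ⇒ (x ⇒ x) = 0 ⇒ 4 = 4
x ⇒ (x ⇒ (x ⇒ x)) = 0 ⇒ 4 = 4
¬(x ⇒ (x ⇒ (x ⇒ x))) = ¬4 = 0
This gives 0, which is below 3.

No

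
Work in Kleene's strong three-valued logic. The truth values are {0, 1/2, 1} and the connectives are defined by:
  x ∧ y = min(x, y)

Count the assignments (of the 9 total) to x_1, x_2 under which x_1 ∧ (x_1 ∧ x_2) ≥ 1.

x_1 = 0, x_2 = 0 ↦ 0  <
x_1 = 0, x_2 = 1/2 ↦ 0  <
x_1 = 0, x_2 = 1 ↦ 0  <
x_1 = 1/2, x_2 = 0 ↦ 0  <
x_1 = 1/2, x_2 = 1/2 ↦ 1/2  <
x_1 = 1/2, x_2 = 1 ↦ 1/2  <
x_1 = 1, x_2 = 0 ↦ 0  <
x_1 = 1, x_2 = 1/2 ↦ 1/2  <
x_1 = 1, x_2 = 1 ↦ 1  ≥
So 1 of the 9 assignments meets the threshold.

1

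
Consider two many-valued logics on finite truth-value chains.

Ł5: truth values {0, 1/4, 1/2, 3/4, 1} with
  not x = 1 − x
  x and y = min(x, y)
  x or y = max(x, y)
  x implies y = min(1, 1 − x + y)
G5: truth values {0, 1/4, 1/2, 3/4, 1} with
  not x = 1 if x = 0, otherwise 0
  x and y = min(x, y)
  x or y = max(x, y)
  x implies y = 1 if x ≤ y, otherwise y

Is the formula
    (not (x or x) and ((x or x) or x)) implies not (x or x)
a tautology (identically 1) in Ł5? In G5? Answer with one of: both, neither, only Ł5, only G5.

In Ł5: every assignment gives 1 — tautology.
In G5: every assignment gives 1 — tautology.

both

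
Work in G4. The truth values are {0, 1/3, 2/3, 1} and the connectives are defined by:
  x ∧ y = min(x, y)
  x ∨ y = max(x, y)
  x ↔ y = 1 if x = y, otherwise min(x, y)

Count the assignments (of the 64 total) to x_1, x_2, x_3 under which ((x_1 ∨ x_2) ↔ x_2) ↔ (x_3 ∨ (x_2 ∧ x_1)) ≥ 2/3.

37

value 1: 23 assignments (counts)
value 2/3: 14 assignments (counts)
value 1/3: 14 assignments
value 0: 13 assignments
So 37 of the 64 assignments meet the threshold.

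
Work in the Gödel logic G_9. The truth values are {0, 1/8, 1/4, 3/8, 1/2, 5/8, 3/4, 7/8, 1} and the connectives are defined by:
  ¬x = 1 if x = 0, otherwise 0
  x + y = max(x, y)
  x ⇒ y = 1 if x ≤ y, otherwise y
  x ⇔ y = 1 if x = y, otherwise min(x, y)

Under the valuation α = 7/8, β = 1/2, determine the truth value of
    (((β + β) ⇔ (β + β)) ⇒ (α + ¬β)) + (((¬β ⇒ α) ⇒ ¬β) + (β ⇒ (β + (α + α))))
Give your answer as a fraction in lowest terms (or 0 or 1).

β + β = 1/2 + 1/2 = 1/2
β + β = 1/2 + 1/2 = 1/2
(β + β) ⇔ (β + β) = 1/2 ⇔ 1/2 = 1
¬β = ¬1/2 = 0
α + ¬β = 7/8 + 0 = 7/8
((β + β) ⇔ (β + β)) ⇒ (α + ¬β) = 1 ⇒ 7/8 = 7/8
¬β = ¬1/2 = 0
¬β ⇒ α = 0 ⇒ 7/8 = 1
¬β = ¬1/2 = 0
(¬β ⇒ α) ⇒ ¬β = 1 ⇒ 0 = 0
α + α = 7/8 + 7/8 = 7/8
β + (α + α) = 1/2 + 7/8 = 7/8
β ⇒ (β + (α + α)) = 1/2 ⇒ 7/8 = 1
((¬β ⇒ α) ⇒ ¬β) + (β ⇒ (β + (α + α))) = 0 + 1 = 1
(((β + β) ⇔ (β + β)) ⇒ (α + ¬β)) + (((¬β ⇒ α) ⇒ ¬β) + (β ⇒ (β + (α + α)))) = 7/8 + 1 = 1

1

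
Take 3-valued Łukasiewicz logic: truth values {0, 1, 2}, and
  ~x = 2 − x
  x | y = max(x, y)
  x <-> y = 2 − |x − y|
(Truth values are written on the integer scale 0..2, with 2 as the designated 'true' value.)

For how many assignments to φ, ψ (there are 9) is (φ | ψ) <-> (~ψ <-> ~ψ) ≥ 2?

5

φ = 0, ψ = 0 ↦ 0  <
φ = 0, ψ = 1 ↦ 1  <
φ = 0, ψ = 2 ↦ 2  ≥
φ = 1, ψ = 0 ↦ 1  <
φ = 1, ψ = 1 ↦ 1  <
φ = 1, ψ = 2 ↦ 2  ≥
φ = 2, ψ = 0 ↦ 2  ≥
φ = 2, ψ = 1 ↦ 2  ≥
φ = 2, ψ = 2 ↦ 2  ≥
So 5 of the 9 assignments meet the threshold.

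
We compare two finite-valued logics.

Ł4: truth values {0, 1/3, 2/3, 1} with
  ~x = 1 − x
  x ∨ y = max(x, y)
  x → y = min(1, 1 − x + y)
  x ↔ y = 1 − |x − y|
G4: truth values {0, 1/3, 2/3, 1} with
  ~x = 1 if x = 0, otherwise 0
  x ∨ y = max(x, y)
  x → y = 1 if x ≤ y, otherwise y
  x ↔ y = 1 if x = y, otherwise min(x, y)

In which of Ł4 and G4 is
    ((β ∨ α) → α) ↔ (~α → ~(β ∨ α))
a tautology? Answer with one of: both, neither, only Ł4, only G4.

In Ł4: every assignment gives 1 — tautology.
In G4: at α = 1/3, β = 2/3 the value is 1/3 — not a tautology.

only Ł4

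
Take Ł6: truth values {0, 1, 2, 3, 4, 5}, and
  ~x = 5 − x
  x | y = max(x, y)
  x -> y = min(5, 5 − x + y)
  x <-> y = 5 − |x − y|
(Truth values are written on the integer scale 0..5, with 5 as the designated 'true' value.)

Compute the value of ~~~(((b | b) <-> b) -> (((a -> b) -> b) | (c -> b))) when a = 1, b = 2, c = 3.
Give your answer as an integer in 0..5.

1

b | b = 2 | 2 = 2
(b | b) <-> b = 2 <-> 2 = 5
a -> b = 1 -> 2 = 5
(a -> b) -> b = 5 -> 2 = 2
c -> b = 3 -> 2 = 4
((a -> b) -> b) | (c -> b) = 2 | 4 = 4
((b | b) <-> b) -> (((a -> b) -> b) | (c -> b)) = 5 -> 4 = 4
~(((b | b) <-> b) -> (((a -> b) -> b) | (c -> b))) = ~4 = 1
~~(((b | b) <-> b) -> (((a -> b) -> b) | (c -> b))) = ~1 = 4
~~~(((b | b) <-> b) -> (((a -> b) -> b) | (c -> b))) = ~4 = 1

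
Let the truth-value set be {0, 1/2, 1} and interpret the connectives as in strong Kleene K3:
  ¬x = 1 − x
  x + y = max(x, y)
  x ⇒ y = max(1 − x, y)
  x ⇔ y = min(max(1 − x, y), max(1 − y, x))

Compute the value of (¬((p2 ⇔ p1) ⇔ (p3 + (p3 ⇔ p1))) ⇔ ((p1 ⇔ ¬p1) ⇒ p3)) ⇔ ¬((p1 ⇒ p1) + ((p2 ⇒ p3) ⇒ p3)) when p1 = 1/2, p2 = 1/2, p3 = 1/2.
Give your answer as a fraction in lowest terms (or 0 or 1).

1/2

p2 ⇔ p1 = 1/2 ⇔ 1/2 = 1/2
p3 ⇔ p1 = 1/2 ⇔ 1/2 = 1/2
p3 + (p3 ⇔ p1) = 1/2 + 1/2 = 1/2
(p2 ⇔ p1) ⇔ (p3 + (p3 ⇔ p1)) = 1/2 ⇔ 1/2 = 1/2
¬((p2 ⇔ p1) ⇔ (p3 + (p3 ⇔ p1))) = ¬1/2 = 1/2
¬p1 = ¬1/2 = 1/2
p1 ⇔ ¬p1 = 1/2 ⇔ 1/2 = 1/2
(p1 ⇔ ¬p1) ⇒ p3 = 1/2 ⇒ 1/2 = 1/2
¬((p2 ⇔ p1) ⇔ (p3 + (p3 ⇔ p1))) ⇔ ((p1 ⇔ ¬p1) ⇒ p3) = 1/2 ⇔ 1/2 = 1/2
p1 ⇒ p1 = 1/2 ⇒ 1/2 = 1/2
p2 ⇒ p3 = 1/2 ⇒ 1/2 = 1/2
(p2 ⇒ p3) ⇒ p3 = 1/2 ⇒ 1/2 = 1/2
(p1 ⇒ p1) + ((p2 ⇒ p3) ⇒ p3) = 1/2 + 1/2 = 1/2
¬((p1 ⇒ p1) + ((p2 ⇒ p3) ⇒ p3)) = ¬1/2 = 1/2
(¬((p2 ⇔ p1) ⇔ (p3 + (p3 ⇔ p1))) ⇔ ((p1 ⇔ ¬p1) ⇒ p3)) ⇔ ¬((p1 ⇒ p1) + ((p2 ⇒ p3) ⇒ p3)) = 1/2 ⇔ 1/2 = 1/2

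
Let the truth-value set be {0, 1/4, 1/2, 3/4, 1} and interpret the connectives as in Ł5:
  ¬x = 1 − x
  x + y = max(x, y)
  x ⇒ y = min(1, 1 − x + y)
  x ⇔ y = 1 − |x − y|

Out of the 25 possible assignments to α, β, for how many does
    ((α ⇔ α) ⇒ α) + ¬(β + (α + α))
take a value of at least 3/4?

14

value 1: 6 assignments (counts)
value 3/4: 8 assignments (counts)
value 1/2: 7 assignments
value 1/4: 3 assignments
value 0: 1 assignment
So 14 of the 25 assignments meet the threshold.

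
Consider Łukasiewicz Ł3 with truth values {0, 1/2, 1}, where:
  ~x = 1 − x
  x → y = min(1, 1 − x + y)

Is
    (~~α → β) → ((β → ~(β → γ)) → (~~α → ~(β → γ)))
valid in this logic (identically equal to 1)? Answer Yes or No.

Yes

At α = 1, β = 1/2, γ = 1/2, for instance:
~α = ~1 = 0
~~α = ~0 = 1
~~α → β = 1 → 1/2 = 1/2
β → γ = 1/2 → 1/2 = 1
~(β → γ) = ~1 = 0
β → ~(β → γ) = 1/2 → 0 = 1/2
~~α → ~(β → γ) = 1 → 0 = 0
(β → ~(β → γ)) → (~~α → ~(β → γ)) = 1/2 → 0 = 1/2
(~~α → β) → ((β → ~(β → γ)) → (~~α → ~(β → γ))) = 1/2 → 1/2 = 1
and checking the remaining 26 assignments likewise gives ≥ 1 in every case.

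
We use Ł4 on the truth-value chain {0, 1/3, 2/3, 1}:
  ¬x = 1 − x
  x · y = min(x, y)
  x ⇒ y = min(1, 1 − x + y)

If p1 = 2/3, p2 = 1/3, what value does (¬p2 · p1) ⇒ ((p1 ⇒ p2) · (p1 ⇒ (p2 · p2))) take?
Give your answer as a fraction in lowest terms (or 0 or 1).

¬p2 = ¬1/3 = 2/3
¬p2 · p1 = 2/3 · 2/3 = 2/3
p1 ⇒ p2 = 2/3 ⇒ 1/3 = 2/3
p2 · p2 = 1/3 · 1/3 = 1/3
p1 ⇒ (p2 · p2) = 2/3 ⇒ 1/3 = 2/3
(p1 ⇒ p2) · (p1 ⇒ (p2 · p2)) = 2/3 · 2/3 = 2/3
(¬p2 · p1) ⇒ ((p1 ⇒ p2) · (p1 ⇒ (p2 · p2))) = 2/3 ⇒ 2/3 = 1

1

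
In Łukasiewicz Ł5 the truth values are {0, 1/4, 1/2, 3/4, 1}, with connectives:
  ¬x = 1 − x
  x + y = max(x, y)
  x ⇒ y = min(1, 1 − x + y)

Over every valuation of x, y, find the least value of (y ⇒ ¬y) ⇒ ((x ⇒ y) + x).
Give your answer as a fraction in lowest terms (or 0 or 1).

1/2

Take x = 1/2, y = 0:
¬y = ¬0 = 1
y ⇒ ¬y = 0 ⇒ 1 = 1
x ⇒ y = 1/2 ⇒ 0 = 1/2
(x ⇒ y) + x = 1/2 + 1/2 = 1/2
(y ⇒ ¬y) ⇒ ((x ⇒ y) + x) = 1 ⇒ 1/2 = 1/2
No assignment yields a value below 1/2, so this is the minimum.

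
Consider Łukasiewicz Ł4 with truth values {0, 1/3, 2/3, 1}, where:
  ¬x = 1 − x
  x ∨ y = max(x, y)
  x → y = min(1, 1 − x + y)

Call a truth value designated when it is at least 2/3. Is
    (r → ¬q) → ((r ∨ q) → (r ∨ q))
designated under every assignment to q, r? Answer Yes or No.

q = 0, r = 0 ↦ 1
q = 0, r = 1/3 ↦ 1
q = 0, r = 2/3 ↦ 1
q = 0, r = 1 ↦ 1
q = 1/3, r = 0 ↦ 1
q = 1/3, r = 1/3 ↦ 1
q = 1/3, r = 2/3 ↦ 1
q = 1/3, r = 1 ↦ 1
q = 2/3, r = 0 ↦ 1
q = 2/3, r = 1/3 ↦ 1
q = 2/3, r = 2/3 ↦ 1
q = 2/3, r = 1 ↦ 1
q = 1, r = 0 ↦ 1
q = 1, r = 1/3 ↦ 1
q = 1, r = 2/3 ↦ 1
q = 1, r = 1 ↦ 1
Every assignment gives a value ≥ 2/3.

Yes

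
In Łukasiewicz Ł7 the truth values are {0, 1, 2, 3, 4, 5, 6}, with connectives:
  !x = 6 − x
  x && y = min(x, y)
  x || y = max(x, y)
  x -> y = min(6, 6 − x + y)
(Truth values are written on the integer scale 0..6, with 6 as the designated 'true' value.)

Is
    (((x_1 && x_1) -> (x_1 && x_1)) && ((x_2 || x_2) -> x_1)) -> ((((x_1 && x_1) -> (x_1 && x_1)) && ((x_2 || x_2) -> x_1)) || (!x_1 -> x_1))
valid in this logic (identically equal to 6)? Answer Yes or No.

Yes

At x_1 = 4, x_2 = 2, for instance:
x_1 && x_1 = 4 && 4 = 4
x_1 && x_1 = 4 && 4 = 4
(x_1 && x_1) -> (x_1 && x_1) = 4 -> 4 = 6
x_2 || x_2 = 2 || 2 = 2
(x_2 || x_2) -> x_1 = 2 -> 4 = 6
((x_1 && x_1) -> (x_1 && x_1)) && ((x_2 || x_2) -> x_1) = 6 && 6 = 6
!x_1 = !4 = 2
!x_1 -> x_1 = 2 -> 4 = 6
(((x_1 && x_1) -> (x_1 && x_1)) && ((x_2 || x_2) -> x_1)) || (!x_1 -> x_1) = 6 || 6 = 6
(((x_1 && x_1) -> (x_1 && x_1)) && ((x_2 || x_2) -> x_1)) -> ((((x_1 && x_1) -> (x_1 && x_1)) && ((x_2 || x_2) -> x_1)) || (!x_1 -> x_1)) = 6 -> 6 = 6
and checking the remaining 48 assignments likewise gives ≥ 6 in every case.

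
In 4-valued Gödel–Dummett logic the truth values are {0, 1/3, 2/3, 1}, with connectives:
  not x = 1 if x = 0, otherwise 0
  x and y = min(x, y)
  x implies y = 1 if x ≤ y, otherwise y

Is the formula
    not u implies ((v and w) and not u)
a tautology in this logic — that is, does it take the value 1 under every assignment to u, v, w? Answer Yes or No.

No

Counterexample: take u = 0, v = 0, w = 0.
not u = not 0 = 1
v and w = 0 and 0 = 0
(v and w) and not u = 0 and 1 = 0
not u implies ((v and w) and not u) = 1 implies 0 = 0
This gives 0 ≠ 1.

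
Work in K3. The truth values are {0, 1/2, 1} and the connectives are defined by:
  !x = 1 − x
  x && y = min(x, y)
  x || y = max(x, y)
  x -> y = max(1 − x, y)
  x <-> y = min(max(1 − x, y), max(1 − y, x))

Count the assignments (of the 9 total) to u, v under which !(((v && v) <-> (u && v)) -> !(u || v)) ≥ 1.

u = 0, v = 0 ↦ 0  <
u = 0, v = 1/2 ↦ 1/2  <
u = 0, v = 1 ↦ 0  <
u = 1/2, v = 0 ↦ 1/2  <
u = 1/2, v = 1/2 ↦ 1/2  <
u = 1/2, v = 1 ↦ 1/2  <
u = 1, v = 0 ↦ 1  ≥
u = 1, v = 1/2 ↦ 1/2  <
u = 1, v = 1 ↦ 1  ≥
So 2 of the 9 assignments meet the threshold.

2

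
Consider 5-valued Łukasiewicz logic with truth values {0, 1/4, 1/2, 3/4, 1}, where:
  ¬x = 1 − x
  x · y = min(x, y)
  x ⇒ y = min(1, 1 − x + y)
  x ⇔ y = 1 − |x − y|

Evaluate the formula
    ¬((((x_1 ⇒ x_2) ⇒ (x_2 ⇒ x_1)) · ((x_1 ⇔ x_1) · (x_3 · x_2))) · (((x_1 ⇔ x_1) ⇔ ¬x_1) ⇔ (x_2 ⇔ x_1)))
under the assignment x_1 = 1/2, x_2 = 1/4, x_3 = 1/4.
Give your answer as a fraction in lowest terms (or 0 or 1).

x_1 ⇒ x_2 = 1/2 ⇒ 1/4 = 3/4
x_2 ⇒ x_1 = 1/4 ⇒ 1/2 = 1
(x_1 ⇒ x_2) ⇒ (x_2 ⇒ x_1) = 3/4 ⇒ 1 = 1
x_1 ⇔ x_1 = 1/2 ⇔ 1/2 = 1
x_3 · x_2 = 1/4 · 1/4 = 1/4
(x_1 ⇔ x_1) · (x_3 · x_2) = 1 · 1/4 = 1/4
((x_1 ⇒ x_2) ⇒ (x_2 ⇒ x_1)) · ((x_1 ⇔ x_1) · (x_3 · x_2)) = 1 · 1/4 = 1/4
x_1 ⇔ x_1 = 1/2 ⇔ 1/2 = 1
¬x_1 = ¬1/2 = 1/2
(x_1 ⇔ x_1) ⇔ ¬x_1 = 1 ⇔ 1/2 = 1/2
x_2 ⇔ x_1 = 1/4 ⇔ 1/2 = 3/4
((x_1 ⇔ x_1) ⇔ ¬x_1) ⇔ (x_2 ⇔ x_1) = 1/2 ⇔ 3/4 = 3/4
(((x_1 ⇒ x_2) ⇒ (x_2 ⇒ x_1)) · ((x_1 ⇔ x_1) · (x_3 · x_2))) · (((x_1 ⇔ x_1) ⇔ ¬x_1) ⇔ (x_2 ⇔ x_1)) = 1/4 · 3/4 = 1/4
¬((((x_1 ⇒ x_2) ⇒ (x_2 ⇒ x_1)) · ((x_1 ⇔ x_1) · (x_3 · x_2))) · (((x_1 ⇔ x_1) ⇔ ¬x_1) ⇔ (x_2 ⇔ x_1))) = ¬1/4 = 3/4

3/4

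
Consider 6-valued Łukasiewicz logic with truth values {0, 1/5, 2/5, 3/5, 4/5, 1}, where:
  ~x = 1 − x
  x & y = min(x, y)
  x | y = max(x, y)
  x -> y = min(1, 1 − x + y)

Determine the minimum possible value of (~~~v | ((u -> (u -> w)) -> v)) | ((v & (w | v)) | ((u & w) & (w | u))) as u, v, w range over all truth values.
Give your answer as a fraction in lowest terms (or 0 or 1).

Take u = 0, v = 2/5, w = 0:
~v = ~2/5 = 3/5
~~v = ~3/5 = 2/5
~~~v = ~2/5 = 3/5
u -> w = 0 -> 0 = 1
u -> (u -> w) = 0 -> 1 = 1
(u -> (u -> w)) -> v = 1 -> 2/5 = 2/5
~~~v | ((u -> (u -> w)) -> v) = 3/5 | 2/5 = 3/5
w | v = 0 | 2/5 = 2/5
v & (w | v) = 2/5 & 2/5 = 2/5
u & w = 0 & 0 = 0
w | u = 0 | 0 = 0
(u & w) & (w | u) = 0 & 0 = 0
(v & (w | v)) | ((u & w) & (w | u)) = 2/5 | 0 = 2/5
(~~~v | ((u -> (u -> w)) -> v)) | ((v & (w | v)) | ((u & w) & (w | u))) = 3/5 | 2/5 = 3/5
No assignment yields a value below 3/5, so this is the minimum.

3/5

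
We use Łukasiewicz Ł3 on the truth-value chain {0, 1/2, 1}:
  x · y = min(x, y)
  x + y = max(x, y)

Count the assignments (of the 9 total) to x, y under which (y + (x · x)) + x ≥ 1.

x = 0, y = 0 ↦ 0  <
x = 0, y = 1/2 ↦ 1/2  <
x = 0, y = 1 ↦ 1  ≥
x = 1/2, y = 0 ↦ 1/2  <
x = 1/2, y = 1/2 ↦ 1/2  <
x = 1/2, y = 1 ↦ 1  ≥
x = 1, y = 0 ↦ 1  ≥
x = 1, y = 1/2 ↦ 1  ≥
x = 1, y = 1 ↦ 1  ≥
So 5 of the 9 assignments meet the threshold.

5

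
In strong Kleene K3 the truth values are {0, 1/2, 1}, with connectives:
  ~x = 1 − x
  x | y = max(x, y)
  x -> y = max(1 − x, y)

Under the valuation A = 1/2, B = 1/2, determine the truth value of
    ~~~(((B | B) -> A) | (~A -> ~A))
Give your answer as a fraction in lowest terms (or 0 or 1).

B | B = 1/2 | 1/2 = 1/2
(B | B) -> A = 1/2 -> 1/2 = 1/2
~A = ~1/2 = 1/2
~A = ~1/2 = 1/2
~A -> ~A = 1/2 -> 1/2 = 1/2
((B | B) -> A) | (~A -> ~A) = 1/2 | 1/2 = 1/2
~(((B | B) -> A) | (~A -> ~A)) = ~1/2 = 1/2
~~(((B | B) -> A) | (~A -> ~A)) = ~1/2 = 1/2
~~~(((B | B) -> A) | (~A -> ~A)) = ~1/2 = 1/2

1/2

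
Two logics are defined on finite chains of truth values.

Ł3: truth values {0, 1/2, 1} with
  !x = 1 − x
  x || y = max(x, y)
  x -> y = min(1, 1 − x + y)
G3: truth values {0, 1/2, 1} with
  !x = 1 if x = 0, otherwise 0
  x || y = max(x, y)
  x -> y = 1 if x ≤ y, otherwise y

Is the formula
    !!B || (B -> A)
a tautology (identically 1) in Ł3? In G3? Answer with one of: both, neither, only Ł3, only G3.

In Ł3: at A = 0, B = 1/2 the value is 1/2 — not a tautology.
In G3: every assignment gives 1 — tautology.

only G3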